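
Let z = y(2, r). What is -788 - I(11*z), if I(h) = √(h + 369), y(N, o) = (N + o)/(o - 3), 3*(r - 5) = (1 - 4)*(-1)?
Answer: -788 - √3585/3 ≈ -807.96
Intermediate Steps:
r = 6 (r = 5 + ((1 - 4)*(-1))/3 = 5 + (-3*(-1))/3 = 5 + (⅓)*3 = 5 + 1 = 6)
y(N, o) = (N + o)/(-3 + o)
z = 8/3 (z = (2 + 6)/(-3 + 6) = 8/3 ≈ 2.6667)
I(h) = √(369 + h)
-788 - I(11*z) = -788 - √(369 + 11*(8/3)) = -788 - √(369 + 88/3) = -788 - √(1195/3) = -788 - √3585/3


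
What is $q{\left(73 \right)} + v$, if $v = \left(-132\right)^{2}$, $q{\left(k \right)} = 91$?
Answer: $17515$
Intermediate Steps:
$v = 17424$
$q{\left(73 \right)} + v = 91 + 17424 = 17515$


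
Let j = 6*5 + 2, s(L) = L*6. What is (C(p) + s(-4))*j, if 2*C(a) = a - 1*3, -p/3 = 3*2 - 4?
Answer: -912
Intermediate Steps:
s(L) = 6*L
p = -6 (p = -3*(3*2 - 4) = -3*(6 - 4) = -3*2 = -6)
j = 32 (j = 30 + 2 = 32)
C(a) = -3/2 + a/2 (C(a) = (a - 1*3)/2 = (a - 3)/2 = (-3 + a)/2 = -3/2 + a/2)
(C(p) + s(-4))*j = ((-3/2 + (1/2)*(-6)) + 6*(-4))*32 = ((-3/2 - 3) - 24)*32 = (-9/2 - 24)*32 = -57/2*32 = -912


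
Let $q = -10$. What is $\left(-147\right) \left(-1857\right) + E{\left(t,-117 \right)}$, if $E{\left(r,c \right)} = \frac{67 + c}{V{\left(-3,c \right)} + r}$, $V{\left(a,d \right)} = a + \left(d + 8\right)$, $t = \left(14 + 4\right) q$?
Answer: $\frac{39854959}{146} \approx 2.7298 \cdot 10^{5}$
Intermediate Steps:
$t = -180$ ($t = \left(14 + 4\right) \left(-10\right) = 18 \left(-10\right) = -180$)
$V{\left(a,d \right)} = 8 + a + d$ ($V{\left(a,d \right)} = a + \left(8 + d\right) = 8 + a + d$)
$E{\left(r,c \right)} = \frac{67 + c}{5 + c + r}$ ($E{\left(r,c \right)} = \frac{67 + c}{\left(8 - 3 + c\right) + r} = \frac{67 + c}{\left(5 + c\right) + r} = \frac{67 + c}{5 + c + r}$)
$\left(-147\right) \left(-1857\right) + E{\left(t,-117 \right)} = \left(-147\right) \left(-1857\right) + \frac{67 - 117}{5 - 117 - 180} = 272979 + \frac{1}{-292} \left(-50\right) = 272979 - - \frac{25}{146} = 272979 + \frac{25}{146} = \frac{39854959}{146}$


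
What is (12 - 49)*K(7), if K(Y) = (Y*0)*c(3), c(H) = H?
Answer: 0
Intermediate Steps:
K(Y) = 0 (K(Y) = (Y*0)*3 = 0*3 = 0)
(12 - 49)*K(7) = (12 - 49)*0 = -37*0 = 0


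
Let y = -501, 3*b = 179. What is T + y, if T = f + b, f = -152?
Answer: -1780/3 ≈ -593.33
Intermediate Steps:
b = 179/3 (b = (⅓)*179 = 179/3 ≈ 59.667)
T = -277/3 (T = -152 + 179/3 = -277/3 ≈ -92.333)
T + y = -277/3 - 501 = -1780/3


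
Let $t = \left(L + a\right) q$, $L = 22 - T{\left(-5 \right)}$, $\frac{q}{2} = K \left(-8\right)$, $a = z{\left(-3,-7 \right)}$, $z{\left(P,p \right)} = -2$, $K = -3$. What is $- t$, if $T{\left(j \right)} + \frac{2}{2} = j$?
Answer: $-1248$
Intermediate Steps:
$T{\left(j \right)} = -1 + j$
$a = -2$
$q = 48$ ($q = 2 \left(\left(-3\right) \left(-8\right)\right) = 2 \cdot 24 = 48$)
$L = 28$ ($L = 22 - \left(-1 - 5\right) = 22 - -6 = 22 + 6 = 28$)
$t = 1248$ ($t = \left(28 - 2\right) 48 = 26 \cdot 48 = 1248$)
$- t = \left(-1\right) 1248 = -1248$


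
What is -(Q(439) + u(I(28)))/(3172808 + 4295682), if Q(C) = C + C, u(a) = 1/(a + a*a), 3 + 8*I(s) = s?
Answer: -362207/3080752125 ≈ -0.00011757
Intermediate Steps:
I(s) = -3/8 + s/8
u(a) = 1/(a + a**2)
Q(C) = 2*C
-(Q(439) + u(I(28)))/(3172808 + 4295682) = -(2*439 + 1/((-3/8 + (1/8)*28)*(1 + (-3/8 + (1/8)*28))))/(3172808 + 4295682) = -(878 + 1/((-3/8 + 7/2)*(1 + (-3/8 + 7/2))))/7468490 = -(878 + 1/((25/8)*(1 + 25/8)))/7468490 = -(878 + 8/(25*(33/8)))/7468490 = -(878 + (8/25)*(8/33))/7468490 = -(878 + 64/825)/7468490 = -724414/(825*7468490) = -1*362207/3080752125 = -362207/3080752125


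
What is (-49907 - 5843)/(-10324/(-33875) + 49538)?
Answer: -944265625/839055037 ≈ -1.1254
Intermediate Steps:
(-49907 - 5843)/(-10324/(-33875) + 49538) = -55750/(-10324*(-1/33875) + 49538) = -55750/(10324/33875 + 49538) = -55750/1678110074/33875 = -55750*33875/1678110074 = -944265625/839055037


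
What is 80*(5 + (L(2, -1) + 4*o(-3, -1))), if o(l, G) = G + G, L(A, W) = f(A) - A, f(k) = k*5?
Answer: 400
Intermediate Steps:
f(k) = 5*k
L(A, W) = 4*A (L(A, W) = 5*A - A = 4*A)
o(l, G) = 2*G
80*(5 + (L(2, -1) + 4*o(-3, -1))) = 80*(5 + (4*2 + 4*(2*(-1)))) = 80*(5 + (8 + 4*(-2))) = 80*(5 + (8 - 8)) = 80*(5 + 0) = 80*5 = 400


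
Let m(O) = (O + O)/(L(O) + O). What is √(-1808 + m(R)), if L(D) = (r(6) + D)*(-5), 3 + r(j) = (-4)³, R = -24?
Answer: 28*I*√428414/431 ≈ 42.522*I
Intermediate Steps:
r(j) = -67 (r(j) = -3 + (-4)³ = -3 - 64 = -67)
L(D) = 335 - 5*D (L(D) = (-67 + D)*(-5) = 335 - 5*D)
m(O) = 2*O/(335 - 4*O) (m(O) = (O + O)/((335 - 5*O) + O) = (2*O)/(335 - 4*O) = 2*O/(335 - 4*O))
√(-1808 + m(R)) = √(-1808 - 2*(-24)/(-335 + 4*(-24))) = √(-1808 - 2*(-24)/(-335 - 96)) = √(-1808 - 2*(-24)/(-431)) = √(-1808 - 2*(-24)*(-1/431)) = √(-1808 - 48/431) = √(-779296/431) = 28*I*√428414/431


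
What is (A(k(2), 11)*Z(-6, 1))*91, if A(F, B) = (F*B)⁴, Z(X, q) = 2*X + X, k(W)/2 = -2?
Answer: -6139381248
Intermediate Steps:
k(W) = -4 (k(W) = 2*(-2) = -4)
Z(X, q) = 3*X
A(F, B) = B⁴*F⁴ (A(F, B) = (B*F)⁴ = B⁴*F⁴)
(A(k(2), 11)*Z(-6, 1))*91 = ((11⁴*(-4)⁴)*(3*(-6)))*91 = ((14641*256)*(-18))*91 = (3748096*(-18))*91 = -67465728*91 = -6139381248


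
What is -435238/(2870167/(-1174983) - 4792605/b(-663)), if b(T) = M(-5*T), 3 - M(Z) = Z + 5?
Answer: -848152340707209/2810854528388 ≈ -301.74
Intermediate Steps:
M(Z) = -2 - Z (M(Z) = 3 - (Z + 5) = 3 - (5 + Z) = 3 + (-5 - Z) = -2 - Z)
b(T) = -2 + 5*T (b(T) = -2 - (-5)*T = -2 + 5*T)
-435238/(2870167/(-1174983) - 4792605/b(-663)) = -435238/(2870167/(-1174983) - 4792605/(-2 + 5*(-663))) = -435238/(2870167*(-1/1174983) - 4792605/(-2 - 3315)) = -435238/(-2870167/1174983 - 4792605/(-3317)) = -435238/(-2870167/1174983 - 4792605*(-1/3317)) = -435238/(-2870167/1174983 + 4792605/3317) = -435238/5621709056776/3897418611 = -435238*3897418611/5621709056776 = -848152340707209/2810854528388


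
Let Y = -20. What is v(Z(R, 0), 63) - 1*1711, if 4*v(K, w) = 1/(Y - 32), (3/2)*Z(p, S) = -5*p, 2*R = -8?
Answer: -355889/208 ≈ -1711.0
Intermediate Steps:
R = -4 (R = (½)*(-8) = -4)
Z(p, S) = -10*p/3 (Z(p, S) = 2*(-5*p)/3 = -10*p/3)
v(K, w) = -1/208 (v(K, w) = 1/(4*(-20 - 32)) = (¼)/(-52) = (¼)*(-1/52) = -1/208)
v(Z(R, 0), 63) - 1*1711 = -1/208 - 1*1711 = -1/208 - 1711 = -355889/208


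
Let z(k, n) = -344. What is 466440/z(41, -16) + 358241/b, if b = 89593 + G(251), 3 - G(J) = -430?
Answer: -5233561567/3871118 ≈ -1352.0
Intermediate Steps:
G(J) = 433 (G(J) = 3 - 1*(-430) = 3 + 430 = 433)
b = 90026 (b = 89593 + 433 = 90026)
466440/z(41, -16) + 358241/b = 466440/(-344) + 358241/90026 = 466440*(-1/344) + 358241*(1/90026) = -58305/43 + 358241/90026 = -5233561567/3871118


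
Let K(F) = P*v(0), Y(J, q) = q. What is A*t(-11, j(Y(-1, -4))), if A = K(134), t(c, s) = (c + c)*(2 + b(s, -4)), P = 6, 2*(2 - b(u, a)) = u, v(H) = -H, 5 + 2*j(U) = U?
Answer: 0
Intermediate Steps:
j(U) = -5/2 + U/2
b(u, a) = 2 - u/2
t(c, s) = 2*c*(4 - s/2) (t(c, s) = (c + c)*(2 + (2 - s/2)) = (2*c)*(4 - s/2) = 2*c*(4 - s/2))
K(F) = 0 (K(F) = 6*(-1*0) = 6*0 = 0)
A = 0
A*t(-11, j(Y(-1, -4))) = 0*(-11*(8 - (-5/2 + (½)*(-4)))) = 0*(-11*(8 - (-5/2 - 2))) = 0*(-11*(8 - 1*(-9/2))) = 0*(-11*(8 + 9/2)) = 0*(-11*25/2) = 0*(-275/2) = 0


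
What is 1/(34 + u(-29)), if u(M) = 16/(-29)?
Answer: 29/970 ≈ 0.029897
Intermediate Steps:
u(M) = -16/29 (u(M) = 16*(-1/29) = -16/29)
1/(34 + u(-29)) = 1/(34 - 16/29) = 1/(970/29) = 29/970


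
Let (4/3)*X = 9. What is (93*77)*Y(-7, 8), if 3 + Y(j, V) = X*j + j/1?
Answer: -1639869/4 ≈ -4.0997e+5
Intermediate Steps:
X = 27/4 (X = (¾)*9 = 27/4 ≈ 6.7500)
Y(j, V) = -3 + 31*j/4 (Y(j, V) = -3 + (27*j/4 + j/1) = -3 + (27*j/4 + j*1) = -3 + (27*j/4 + j) = -3 + 31*j/4)
(93*77)*Y(-7, 8) = (93*77)*(-3 + (31/4)*(-7)) = 7161*(-3 - 217/4) = 7161*(-229/4) = -1639869/4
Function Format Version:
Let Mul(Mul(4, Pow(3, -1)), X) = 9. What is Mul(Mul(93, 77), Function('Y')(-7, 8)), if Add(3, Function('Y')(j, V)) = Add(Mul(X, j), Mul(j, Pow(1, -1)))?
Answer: Rational(-1639869, 4) ≈ -4.0997e+5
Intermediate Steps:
X = Rational(27, 4) (X = Mul(Rational(3, 4), 9) = Rational(27, 4) ≈ 6.7500)
Function('Y')(j, V) = Add(-3, Mul(Rational(31, 4), j)) (Function('Y')(j, V) = Add(-3, Add(Mul(Rational(27, 4), j), Mul(j, Pow(1, -1)))) = Add(-3, Add(Mul(Rational(27, 4), j), Mul(j, 1))) = Add(-3, Add(Mul(Rational(27, 4), j), j)) = Add(-3, Mul(Rational(31, 4), j)))
Mul(Mul(93, 77), Function('Y')(-7, 8)) = Mul(Mul(93, 77), Add(-3, Mul(Rational(31, 4), -7))) = Mul(7161, Add(-3, Rational(-217, 4))) = Mul(7161, Rational(-229, 4)) = Rational(-1639869, 4)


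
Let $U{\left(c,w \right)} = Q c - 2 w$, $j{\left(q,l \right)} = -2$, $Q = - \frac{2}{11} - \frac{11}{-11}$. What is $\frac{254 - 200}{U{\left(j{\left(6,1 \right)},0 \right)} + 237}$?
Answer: $\frac{198}{863} \approx 0.22943$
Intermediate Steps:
$Q = \frac{9}{11}$ ($Q = \left(-2\right) \frac{1}{11} - -1 = - \frac{2}{11} + 1 = \frac{9}{11} \approx 0.81818$)
$U{\left(c,w \right)} = - 2 w + \frac{9 c}{11}$ ($U{\left(c,w \right)} = \frac{9 c}{11} - 2 w = - 2 w + \frac{9 c}{11}$)
$\frac{254 - 200}{U{\left(j{\left(6,1 \right)},0 \right)} + 237} = \frac{254 - 200}{\left(\left(-2\right) 0 + \frac{9}{11} \left(-2\right)\right) + 237} = \frac{54}{\left(0 - \frac{18}{11}\right) + 237} = \frac{54}{- \frac{18}{11} + 237} = \frac{54}{\frac{2589}{11}} = 54 \cdot \frac{11}{2589} = \frac{198}{863}$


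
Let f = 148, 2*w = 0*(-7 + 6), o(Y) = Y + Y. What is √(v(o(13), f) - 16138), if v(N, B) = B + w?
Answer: I*√15990 ≈ 126.45*I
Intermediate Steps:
o(Y) = 2*Y
w = 0 (w = (0*(-7 + 6))/2 = (0*(-1))/2 = (½)*0 = 0)
v(N, B) = B (v(N, B) = B + 0 = B)
√(v(o(13), f) - 16138) = √(148 - 16138) = √(-15990) = I*√15990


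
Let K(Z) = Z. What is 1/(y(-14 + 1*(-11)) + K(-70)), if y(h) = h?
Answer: -1/95 ≈ -0.010526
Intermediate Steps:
1/(y(-14 + 1*(-11)) + K(-70)) = 1/((-14 + 1*(-11)) - 70) = 1/((-14 - 11) - 70) = 1/(-25 - 70) = 1/(-95) = -1/95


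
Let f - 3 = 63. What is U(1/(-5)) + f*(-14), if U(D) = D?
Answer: -4621/5 ≈ -924.20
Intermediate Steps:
f = 66 (f = 3 + 63 = 66)
U(1/(-5)) + f*(-14) = 1/(-5) + 66*(-14) = -1/5 - 924 = -4621/5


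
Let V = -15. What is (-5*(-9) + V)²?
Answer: 900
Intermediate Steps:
(-5*(-9) + V)² = (-5*(-9) - 15)² = (45 - 15)² = 30² = 900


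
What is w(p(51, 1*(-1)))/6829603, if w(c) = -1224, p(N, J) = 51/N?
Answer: -1224/6829603 ≈ -0.00017922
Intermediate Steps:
w(p(51, 1*(-1)))/6829603 = -1224/6829603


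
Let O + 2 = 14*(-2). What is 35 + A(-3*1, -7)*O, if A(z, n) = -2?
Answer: 95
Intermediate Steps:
O = -30 (O = -2 + 14*(-2) = -2 - 28 = -30)
35 + A(-3*1, -7)*O = 35 - 2*(-30) = 35 + 60 = 95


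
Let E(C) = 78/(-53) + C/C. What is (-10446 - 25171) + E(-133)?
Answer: -1887726/53 ≈ -35618.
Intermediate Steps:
E(C) = -25/53 (E(C) = 78*(-1/53) + 1 = -78/53 + 1 = -25/53)
(-10446 - 25171) + E(-133) = (-10446 - 25171) - 25/53 = -35617 - 25/53 = -1887726/53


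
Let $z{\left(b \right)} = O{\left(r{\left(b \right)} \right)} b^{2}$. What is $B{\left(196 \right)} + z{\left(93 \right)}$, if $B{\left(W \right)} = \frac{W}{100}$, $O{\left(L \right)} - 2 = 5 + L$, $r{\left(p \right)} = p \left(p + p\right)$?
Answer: $\frac{3741773674}{25} \approx 1.4967 \cdot 10^{8}$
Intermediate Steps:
$r{\left(p \right)} = 2 p^{2}$ ($r{\left(p \right)} = p 2 p = 2 p^{2}$)
$O{\left(L \right)} = 7 + L$ ($O{\left(L \right)} = 2 + \left(5 + L\right) = 7 + L$)
$B{\left(W \right)} = \frac{W}{100}$ ($B{\left(W \right)} = W \frac{1}{100} = \frac{W}{100}$)
$z{\left(b \right)} = b^{2} \left(7 + 2 b^{2}\right)$ ($z{\left(b \right)} = \left(7 + 2 b^{2}\right) b^{2} = b^{2} \left(7 + 2 b^{2}\right)$)
$B{\left(196 \right)} + z{\left(93 \right)} = \frac{1}{100} \cdot 196 + 93^{2} \left(7 + 2 \cdot 93^{2}\right) = \frac{49}{25} + 8649 \left(7 + 2 \cdot 8649\right) = \frac{49}{25} + 8649 \left(7 + 17298\right) = \frac{49}{25} + 8649 \cdot 17305 = \frac{49}{25} + 149670945 = \frac{3741773674}{25}$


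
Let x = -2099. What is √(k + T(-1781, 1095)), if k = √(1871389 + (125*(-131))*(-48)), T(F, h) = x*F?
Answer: √(3738319 + √2657389) ≈ 1933.9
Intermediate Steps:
T(F, h) = -2099*F
k = √2657389 (k = √(1871389 - 16375*(-48)) = √(1871389 + 786000) = √2657389 ≈ 1630.2)
√(k + T(-1781, 1095)) = √(√2657389 - 2099*(-1781)) = √(√2657389 + 3738319) = √(3738319 + √2657389)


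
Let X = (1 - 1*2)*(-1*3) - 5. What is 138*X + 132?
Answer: -144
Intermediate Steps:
X = -2 (X = (1 - 2)*(-3) - 5 = -1*(-3) - 5 = 3 - 5 = -2)
138*X + 132 = 138*(-2) + 132 = -276 + 132 = -144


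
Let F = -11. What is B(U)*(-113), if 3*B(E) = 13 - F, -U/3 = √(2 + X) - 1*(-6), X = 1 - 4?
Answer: -904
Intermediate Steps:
X = -3
U = -18 - 3*I (U = -3*(√(2 - 3) - 1*(-6)) = -3*(√(-1) + 6) = -3*(I + 6) = -3*(6 + I) = -18 - 3*I ≈ -18.0 - 3.0*I)
B(E) = 8 (B(E) = (13 - 1*(-11))/3 = (13 + 11)/3 = (⅓)*24 = 8)
B(U)*(-113) = 8*(-113) = -904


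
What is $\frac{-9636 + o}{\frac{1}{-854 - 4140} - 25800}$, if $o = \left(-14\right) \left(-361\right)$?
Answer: $\frac{22882508}{128845201} \approx 0.1776$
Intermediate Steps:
$o = 5054$
$\frac{-9636 + o}{\frac{1}{-854 - 4140} - 25800} = \frac{-9636 + 5054}{\frac{1}{-854 - 4140} - 25800} = - \frac{4582}{\frac{1}{-4994} - 25800} = - \frac{4582}{- \frac{1}{4994} - 25800} = - \frac{4582}{- \frac{128845201}{4994}} = \left(-4582\right) \left(- \frac{4994}{128845201}\right) = \frac{22882508}{128845201}$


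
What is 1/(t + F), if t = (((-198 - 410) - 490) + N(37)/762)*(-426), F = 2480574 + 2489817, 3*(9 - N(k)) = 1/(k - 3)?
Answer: 12954/70445587499 ≈ 1.8389e-7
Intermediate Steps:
N(k) = 9 - 1/(3*(-3 + k)) (N(k) = 9 - 1/(3*(k - 3)) = 9 - 1/(3*(-3 + k)))
F = 4970391
t = 6059142485/12954 (t = (((-198 - 410) - 490) + ((-82 + 27*37)/(3*(-3 + 37)))/762)*(-426) = ((-608 - 490) + ((⅓)*(-82 + 999)/34)*(1/762))*(-426) = (-1098 + ((⅓)*(1/34)*917)*(1/762))*(-426) = (-1098 + (917/102)*(1/762))*(-426) = (-1098 + 917/77724)*(-426) = -85340035/77724*(-426) = 6059142485/12954 ≈ 4.6774e+5)
1/(t + F) = 1/(6059142485/12954 + 4970391) = 1/(70445587499/12954) = 12954/70445587499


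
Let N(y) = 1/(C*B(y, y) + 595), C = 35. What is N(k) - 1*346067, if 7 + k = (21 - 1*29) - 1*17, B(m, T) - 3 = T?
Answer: -145348141/420 ≈ -3.4607e+5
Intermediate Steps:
B(m, T) = 3 + T
k = -32 (k = -7 + ((21 - 1*29) - 1*17) = -7 + ((21 - 29) - 17) = -7 + (-8 - 17) = -7 - 25 = -32)
N(y) = 1/(700 + 35*y) (N(y) = 1/(35*(3 + y) + 595) = 1/((105 + 35*y) + 595) = 1/(700 + 35*y))
N(k) - 1*346067 = 1/(35*(20 - 32)) - 1*346067 = (1/35)/(-12) - 346067 = (1/35)*(-1/12) - 346067 = -1/420 - 346067 = -145348141/420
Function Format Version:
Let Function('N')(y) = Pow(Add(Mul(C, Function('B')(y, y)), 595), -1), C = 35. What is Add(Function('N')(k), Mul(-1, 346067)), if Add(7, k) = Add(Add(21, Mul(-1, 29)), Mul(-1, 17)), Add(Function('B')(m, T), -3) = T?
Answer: Rational(-145348141, 420) ≈ -3.4607e+5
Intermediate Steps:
Function('B')(m, T) = Add(3, T)
k = -32 (k = Add(-7, Add(Add(21, Mul(-1, 29)), Mul(-1, 17))) = Add(-7, Add(Add(21, -29), -17)) = Add(-7, Add(-8, -17)) = Add(-7, -25) = -32)
Function('N')(y) = Pow(Add(700, Mul(35, y)), -1) (Function('N')(y) = Pow(Add(Mul(35, Add(3, y)), 595), -1) = Pow(Add(Add(105, Mul(35, y)), 595), -1) = Pow(Add(700, Mul(35, y)), -1))
Add(Function('N')(k), Mul(-1, 346067)) = Add(Mul(Rational(1, 35), Pow(Add(20, -32), -1)), Mul(-1, 346067)) = Add(Mul(Rational(1, 35), Pow(-12, -1)), -346067) = Add(Mul(Rational(1, 35), Rational(-1, 12)), -346067) = Add(Rational(-1, 420), -346067) = Rational(-145348141, 420)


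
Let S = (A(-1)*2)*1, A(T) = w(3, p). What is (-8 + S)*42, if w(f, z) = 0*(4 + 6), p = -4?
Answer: -336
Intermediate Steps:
w(f, z) = 0 (w(f, z) = 0*10 = 0)
A(T) = 0
S = 0 (S = (0*2)*1 = 0*1 = 0)
(-8 + S)*42 = (-8 + 0)*42 = -8*42 = -336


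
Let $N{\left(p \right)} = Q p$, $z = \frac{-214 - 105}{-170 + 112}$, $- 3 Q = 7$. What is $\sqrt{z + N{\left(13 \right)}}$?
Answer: $\frac{i \sqrt{894}}{6} \approx 4.9833 i$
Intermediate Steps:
$Q = - \frac{7}{3}$ ($Q = \left(- \frac{1}{3}\right) 7 = - \frac{7}{3} \approx -2.3333$)
$z = \frac{11}{2}$ ($z = - \frac{319}{-58} = \left(-319\right) \left(- \frac{1}{58}\right) = \frac{11}{2} \approx 5.5$)
$N{\left(p \right)} = - \frac{7 p}{3}$
$\sqrt{z + N{\left(13 \right)}} = \sqrt{\frac{11}{2} - \frac{91}{3}} = \sqrt{- \frac{149}{6}} = \frac{i \sqrt{894}}{6}$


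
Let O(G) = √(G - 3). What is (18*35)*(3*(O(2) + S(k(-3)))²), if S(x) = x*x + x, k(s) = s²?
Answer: 15307110 + 340200*I ≈ 1.5307e+7 + 3.402e+5*I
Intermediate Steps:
O(G) = √(-3 + G)
S(x) = x + x² (S(x) = x² + x = x + x²)
(18*35)*(3*(O(2) + S(k(-3)))²) = (18*35)*(3*(√(-3 + 2) + (-3)²*(1 + (-3)²))²) = 630*(3*(√(-1) + 9*(1 + 9))²) = 630*(3*(I + 9*10)²) = 630*(3*(I + 90)²) = 630*(3*(90 + I)²) = 1890*(90 + I)²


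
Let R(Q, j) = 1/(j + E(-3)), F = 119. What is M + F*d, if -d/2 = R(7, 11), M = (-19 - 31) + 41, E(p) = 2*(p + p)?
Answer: 229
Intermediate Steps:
E(p) = 4*p (E(p) = 2*(2*p) = 4*p)
R(Q, j) = 1/(-12 + j) (R(Q, j) = 1/(j + 4*(-3)) = 1/(j - 12) = 1/(-12 + j))
M = -9 (M = -50 + 41 = -9)
d = 2 (d = -2/(-12 + 11) = -2/(-1) = -2*(-1) = 2)
M + F*d = -9 + 119*2 = -9 + 238 = 229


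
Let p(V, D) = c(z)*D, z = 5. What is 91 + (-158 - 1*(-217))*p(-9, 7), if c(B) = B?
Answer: 2156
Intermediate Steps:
p(V, D) = 5*D
91 + (-158 - 1*(-217))*p(-9, 7) = 91 + (-158 - 1*(-217))*(5*7) = 91 + (-158 + 217)*35 = 91 + 59*35 = 91 + 2065 = 2156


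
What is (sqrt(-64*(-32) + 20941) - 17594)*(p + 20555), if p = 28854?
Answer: -869301946 + 49409*sqrt(22989) ≈ -8.6181e+8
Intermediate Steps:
(sqrt(-64*(-32) + 20941) - 17594)*(p + 20555) = (sqrt(-64*(-32) + 20941) - 17594)*(28854 + 20555) = (sqrt(2048 + 20941) - 17594)*49409 = (sqrt(22989) - 17594)*49409 = (-17594 + sqrt(22989))*49409 = -869301946 + 49409*sqrt(22989)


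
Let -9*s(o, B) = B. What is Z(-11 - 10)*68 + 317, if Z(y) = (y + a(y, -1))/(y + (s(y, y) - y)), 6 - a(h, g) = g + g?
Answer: -433/7 ≈ -61.857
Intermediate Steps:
a(h, g) = 6 - 2*g (a(h, g) = 6 - (g + g) = 6 - 2*g)
s(o, B) = -B/9
Z(y) = -9*(8 + y)/y (Z(y) = (y + (6 - 2*(-1)))/(y + (-y/9 - y)) = (y + (6 + 2))/(y - 10*y/9) = (y + 8)/((-y/9)) = (8 + y)*(-9/y) = -9*(8 + y)/y)
Z(-11 - 10)*68 + 317 = (-9 - 72/(-11 - 10))*68 + 317 = (-9 - 72/(-21))*68 + 317 = (-9 - 72*(-1/21))*68 + 317 = (-9 + 24/7)*68 + 317 = -39/7*68 + 317 = -2652/7 + 317 = -433/7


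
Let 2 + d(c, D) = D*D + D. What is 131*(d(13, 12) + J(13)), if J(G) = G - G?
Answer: 20174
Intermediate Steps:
J(G) = 0
d(c, D) = -2 + D + D² (d(c, D) = -2 + (D*D + D) = -2 + (D² + D) = -2 + (D + D²) = -2 + D + D²)
131*(d(13, 12) + J(13)) = 131*((-2 + 12 + 12²) + 0) = 131*((-2 + 12 + 144) + 0) = 131*(154 + 0) = 131*154 = 20174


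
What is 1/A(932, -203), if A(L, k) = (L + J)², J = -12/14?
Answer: 49/42484324 ≈ 1.1534e-6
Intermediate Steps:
J = -6/7 (J = -12*1/14 = -6/7 ≈ -0.85714)
A(L, k) = (-6/7 + L)² (A(L, k) = (L - 6/7)² = (-6/7 + L)²)
1/A(932, -203) = 1/((-6 + 7*932)²/49) = 1/((-6 + 6524)²/49) = 1/((1/49)*6518²) = 1/((1/49)*42484324) = 1/(42484324/49) = 49/42484324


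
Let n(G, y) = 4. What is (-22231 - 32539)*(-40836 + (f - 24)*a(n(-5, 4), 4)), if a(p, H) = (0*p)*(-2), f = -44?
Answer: 2236587720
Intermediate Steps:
a(p, H) = 0 (a(p, H) = 0*(-2) = 0)
(-22231 - 32539)*(-40836 + (f - 24)*a(n(-5, 4), 4)) = (-22231 - 32539)*(-40836 + (-44 - 24)*0) = -54770*(-40836 - 68*0) = -54770*(-40836 + 0) = -54770*(-40836) = 2236587720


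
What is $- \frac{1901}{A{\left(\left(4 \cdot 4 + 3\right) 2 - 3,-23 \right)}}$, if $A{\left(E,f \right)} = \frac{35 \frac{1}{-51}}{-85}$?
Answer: $- \frac{1648167}{7} \approx -2.3545 \cdot 10^{5}$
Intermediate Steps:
$A{\left(E,f \right)} = \frac{7}{867}$ ($A{\left(E,f \right)} = 35 \left(- \frac{1}{51}\right) \left(- \frac{1}{85}\right) = \left(- \frac{35}{51}\right) \left(- \frac{1}{85}\right) = \frac{7}{867}$)
$- \frac{1901}{A{\left(\left(4 \cdot 4 + 3\right) 2 - 3,-23 \right)}} = - \frac{1901}{\frac{7}{867}} = \left(-1901\right) \frac{867}{7} = - \frac{1648167}{7}$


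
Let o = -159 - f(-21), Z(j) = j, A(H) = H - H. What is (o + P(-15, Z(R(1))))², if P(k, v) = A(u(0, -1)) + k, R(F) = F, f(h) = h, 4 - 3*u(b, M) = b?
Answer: 23409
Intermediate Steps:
u(b, M) = 4/3 - b/3
A(H) = 0
P(k, v) = k (P(k, v) = 0 + k = k)
o = -138 (o = -159 - 1*(-21) = -159 + 21 = -138)
(o + P(-15, Z(R(1))))² = (-138 - 15)² = (-153)² = 23409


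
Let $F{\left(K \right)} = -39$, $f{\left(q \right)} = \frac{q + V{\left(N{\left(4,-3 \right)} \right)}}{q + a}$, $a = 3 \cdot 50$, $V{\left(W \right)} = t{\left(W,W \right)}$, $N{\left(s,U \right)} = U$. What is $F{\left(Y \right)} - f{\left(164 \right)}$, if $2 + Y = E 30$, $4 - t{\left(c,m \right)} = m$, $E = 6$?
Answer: $- \frac{12417}{314} \approx -39.545$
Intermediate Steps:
$t{\left(c,m \right)} = 4 - m$
$V{\left(W \right)} = 4 - W$
$a = 150$
$Y = 178$ ($Y = -2 + 6 \cdot 30 = -2 + 180 = 178$)
$f{\left(q \right)} = \frac{7 + q}{150 + q}$ ($f{\left(q \right)} = \frac{q + \left(4 - -3\right)}{q + 150} = \frac{q + \left(4 + 3\right)}{150 + q} = \frac{q + 7}{150 + q} = \frac{7 + q}{150 + q}$)
$F{\left(Y \right)} - f{\left(164 \right)} = -39 - \frac{7 + 164}{150 + 164} = -39 - \frac{1}{314} \cdot 171 = -39 - \frac{171}{314} = - \frac{12417}{314}$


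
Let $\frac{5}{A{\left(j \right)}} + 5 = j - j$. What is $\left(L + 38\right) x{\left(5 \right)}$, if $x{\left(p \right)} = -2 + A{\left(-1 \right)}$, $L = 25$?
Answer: $-189$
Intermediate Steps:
$A{\left(j \right)} = -1$ ($A{\left(j \right)} = \frac{5}{-5 + \left(j - j\right)} = \frac{5}{-5 + 0} = \frac{5}{-5} = 5 \left(- \frac{1}{5}\right) = -1$)
$x{\left(p \right)} = -3$ ($x{\left(p \right)} = -2 - 1 = -3$)
$\left(L + 38\right) x{\left(5 \right)} = \left(25 + 38\right) \left(-3\right) = 63 \left(-3\right) = -189$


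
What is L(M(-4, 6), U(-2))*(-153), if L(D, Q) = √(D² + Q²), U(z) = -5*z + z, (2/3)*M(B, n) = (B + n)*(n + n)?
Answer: -612*√85 ≈ -5642.4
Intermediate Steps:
M(B, n) = 3*n*(B + n) (M(B, n) = 3*((B + n)*(n + n))/2 = 3*((B + n)*(2*n))/2 = 3*(2*n*(B + n))/2 = 3*n*(B + n))
U(z) = -4*z
L(M(-4, 6), U(-2))*(-153) = √((3*6*(-4 + 6))² + (-4*(-2))²)*(-153) = √((3*6*2)² + 8²)*(-153) = √(36² + 64)*(-153) = √(1296 + 64)*(-153) = √1360*(-153) = (4*√85)*(-153) = -612*√85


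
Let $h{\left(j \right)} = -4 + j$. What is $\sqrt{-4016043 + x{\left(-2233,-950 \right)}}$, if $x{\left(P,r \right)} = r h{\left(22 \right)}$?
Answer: $3 i \sqrt{448127} \approx 2008.3 i$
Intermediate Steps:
$x{\left(P,r \right)} = 18 r$ ($x{\left(P,r \right)} = r \left(-4 + 22\right) = r 18 = 18 r$)
$\sqrt{-4016043 + x{\left(-2233,-950 \right)}} = \sqrt{-4016043 + 18 \left(-950\right)} = \sqrt{-4016043 - 17100} = \sqrt{-4033143} = 3 i \sqrt{448127}$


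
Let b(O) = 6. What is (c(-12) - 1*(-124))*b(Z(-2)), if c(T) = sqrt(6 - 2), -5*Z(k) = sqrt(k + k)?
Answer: 756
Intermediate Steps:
Z(k) = -sqrt(2)*sqrt(k)/5 (Z(k) = -sqrt(k + k)/5 = -sqrt(2)*sqrt(k)/5)
c(T) = 2 (c(T) = sqrt(4) = 2)
(c(-12) - 1*(-124))*b(Z(-2)) = (2 - 1*(-124))*6 = (2 + 124)*6 = 126*6 = 756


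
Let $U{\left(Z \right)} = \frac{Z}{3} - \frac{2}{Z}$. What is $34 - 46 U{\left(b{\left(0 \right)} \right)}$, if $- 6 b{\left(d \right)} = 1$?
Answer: $- \frac{4639}{9} \approx -515.44$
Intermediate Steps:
$b{\left(d \right)} = - \frac{1}{6}$ ($b{\left(d \right)} = \left(- \frac{1}{6}\right) 1 = - \frac{1}{6}$)
$U{\left(Z \right)} = - \frac{2}{Z} + \frac{Z}{3}$ ($U{\left(Z \right)} = Z \frac{1}{3} - \frac{2}{Z} = \frac{Z}{3} - \frac{2}{Z} = - \frac{2}{Z} + \frac{Z}{3}$)
$34 - 46 U{\left(b{\left(0 \right)} \right)} = 34 - 46 \left(- \frac{2}{- \frac{1}{6}} + \frac{1}{3} \left(- \frac{1}{6}\right)\right) = 34 - 46 \left(\left(-2\right) \left(-6\right) - \frac{1}{18}\right) = 34 - 46 \left(12 - \frac{1}{18}\right) = 34 - \frac{4945}{9} = - \frac{4639}{9}$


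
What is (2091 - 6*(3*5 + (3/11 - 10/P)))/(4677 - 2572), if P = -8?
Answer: 43821/46310 ≈ 0.94625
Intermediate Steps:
(2091 - 6*(3*5 + (3/11 - 10/P)))/(4677 - 2572) = (2091 - 6*(3*5 + (3/11 - 10/(-8))))/(4677 - 2572) = (2091 - 6*(15 + (3*(1/11) - 10*(-⅛))))/2105 = (2091 - 6*(15 + (3/11 + 5/4)))*(1/2105) = (2091 - 6*(15 + 67/44))*(1/2105) = (2091 - 6*727/44)*(1/2105) = (2091 - 2181/22)*(1/2105) = (43821/22)*(1/2105) = 43821/46310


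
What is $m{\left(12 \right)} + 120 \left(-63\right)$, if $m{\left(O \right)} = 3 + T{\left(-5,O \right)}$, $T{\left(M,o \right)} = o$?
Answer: $-7545$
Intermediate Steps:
$m{\left(O \right)} = 3 + O$
$m{\left(12 \right)} + 120 \left(-63\right) = \left(3 + 12\right) + 120 \left(-63\right) = 15 - 7560 = -7545$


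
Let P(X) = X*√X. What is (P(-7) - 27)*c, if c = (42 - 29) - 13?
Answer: 0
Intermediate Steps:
P(X) = X^(3/2)
c = 0 (c = 13 - 13 = 0)
(P(-7) - 27)*c = ((-7)^(3/2) - 27)*0 = (-7*I*√7 - 27)*0 = (-27 - 7*I*√7)*0 = 0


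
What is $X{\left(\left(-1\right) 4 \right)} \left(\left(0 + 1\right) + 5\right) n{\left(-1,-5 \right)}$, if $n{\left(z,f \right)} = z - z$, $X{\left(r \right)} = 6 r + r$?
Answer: $0$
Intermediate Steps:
$X{\left(r \right)} = 7 r$
$n{\left(z,f \right)} = 0$
$X{\left(\left(-1\right) 4 \right)} \left(\left(0 + 1\right) + 5\right) n{\left(-1,-5 \right)} = 7 \left(\left(-1\right) 4\right) \left(\left(0 + 1\right) + 5\right) 0 = 7 \left(-4\right) \left(1 + 5\right) 0 = \left(-28\right) 6 \cdot 0 = \left(-168\right) 0 = 0$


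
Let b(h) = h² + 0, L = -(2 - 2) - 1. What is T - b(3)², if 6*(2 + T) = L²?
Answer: -497/6 ≈ -82.833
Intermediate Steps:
L = -1 (L = -1*0 - 1 = 0 - 1 = -1)
b(h) = h²
T = -11/6 (T = -2 + (⅙)*(-1)² = -2 + (⅙)*1 = -2 + ⅙ = -11/6 ≈ -1.8333)
T - b(3)² = -11/6 - (3²)² = -11/6 - 1*9² = -11/6 - 1*81 = -11/6 - 81 = -497/6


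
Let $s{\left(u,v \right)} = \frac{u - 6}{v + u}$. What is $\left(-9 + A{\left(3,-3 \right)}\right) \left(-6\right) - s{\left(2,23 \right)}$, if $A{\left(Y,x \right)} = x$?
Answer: $\frac{1804}{25} \approx 72.16$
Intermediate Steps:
$s{\left(u,v \right)} = \frac{-6 + u}{u + v}$
$\left(-9 + A{\left(3,-3 \right)}\right) \left(-6\right) - s{\left(2,23 \right)} = \left(-9 - 3\right) \left(-6\right) - \frac{-6 + 2}{2 + 23} = \left(-12\right) \left(-6\right) - \frac{1}{25} \left(-4\right) = 72 - \frac{1}{25} \left(-4\right) = 72 - - \frac{4}{25} = 72 + \frac{4}{25} = \frac{1804}{25}$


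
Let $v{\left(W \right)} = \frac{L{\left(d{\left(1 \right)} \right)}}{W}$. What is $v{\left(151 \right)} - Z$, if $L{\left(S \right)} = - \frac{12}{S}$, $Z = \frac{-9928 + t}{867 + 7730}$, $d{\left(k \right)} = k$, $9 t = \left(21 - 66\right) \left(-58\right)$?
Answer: $\frac{1352174}{1298147} \approx 1.0416$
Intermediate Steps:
$t = 290$ ($t = \frac{\left(21 - 66\right) \left(-58\right)}{9} = \frac{\left(-45\right) \left(-58\right)}{9} = \frac{1}{9} \cdot 2610 = 290$)
$Z = - \frac{9638}{8597}$ ($Z = \frac{-9928 + 290}{867 + 7730} = - \frac{9638}{8597} \approx -1.1211$)
$v{\left(W \right)} = - \frac{12}{W}$ ($v{\left(W \right)} = \frac{\left(-12\right) 1^{-1}}{W} = \frac{\left(-12\right) 1}{W} = - \frac{12}{W}$)
$v{\left(151 \right)} - Z = - \frac{12}{151} - - \frac{9638}{8597} = \left(-12\right) \frac{1}{151} + \frac{9638}{8597} = - \frac{12}{151} + \frac{9638}{8597} = \frac{1352174}{1298147}$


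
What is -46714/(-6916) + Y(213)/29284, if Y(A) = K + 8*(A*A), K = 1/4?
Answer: 3878150537/202528144 ≈ 19.149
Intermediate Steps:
K = ¼ ≈ 0.25000
Y(A) = ¼ + 8*A² (Y(A) = ¼ + 8*(A*A) = ¼ + 8*A²)
-46714/(-6916) + Y(213)/29284 = -46714/(-6916) + (¼ + 8*213²)/29284 = -46714*(-1/6916) + (¼ + 8*45369)*(1/29284) = 23357/3458 + (¼ + 362952)*(1/29284) = 23357/3458 + (1451809/4)*(1/29284) = 23357/3458 + 1451809/117136 = 3878150537/202528144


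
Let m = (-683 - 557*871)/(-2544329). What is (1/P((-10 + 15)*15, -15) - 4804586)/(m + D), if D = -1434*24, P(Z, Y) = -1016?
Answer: 12420038655223033/88966183290544 ≈ 139.60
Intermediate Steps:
m = 485830/2544329 (m = (-683 - 485147)*(-1/2544329) = -485830*(-1/2544329) = 485830/2544329 ≈ 0.19095)
D = -34416
(1/P((-10 + 15)*15, -15) - 4804586)/(m + D) = (1/(-1016) - 4804586)/(485830/2544329 - 34416) = (-1/1016 - 4804586)/(-87565141034/2544329) = -4881459377/1016*(-2544329/87565141034) = 12420038655223033/88966183290544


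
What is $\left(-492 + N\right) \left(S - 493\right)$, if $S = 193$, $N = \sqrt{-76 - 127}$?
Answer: $147600 - 300 i \sqrt{203} \approx 1.476 \cdot 10^{5} - 4274.3 i$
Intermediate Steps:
$N = i \sqrt{203}$ ($N = \sqrt{-203} = i \sqrt{203} \approx 14.248 i$)
$\left(-492 + N\right) \left(S - 493\right) = \left(-492 + i \sqrt{203}\right) \left(193 - 493\right) = \left(-492 + i \sqrt{203}\right) \left(-300\right) = 147600 - 300 i \sqrt{203}$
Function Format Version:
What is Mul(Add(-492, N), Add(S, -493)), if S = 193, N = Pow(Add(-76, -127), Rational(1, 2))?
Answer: Add(147600, Mul(-300, I, Pow(203, Rational(1, 2)))) ≈ Add(1.4760e+5, Mul(-4274.3, I))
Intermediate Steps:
N = Mul(I, Pow(203, Rational(1, 2))) (N = Pow(-203, Rational(1, 2)) = Mul(I, Pow(203, Rational(1, 2))) ≈ Mul(14.248, I))
Mul(Add(-492, N), Add(S, -493)) = Mul(Add(-492, Mul(I, Pow(203, Rational(1, 2)))), Add(193, -493)) = Mul(Add(-492, Mul(I, Pow(203, Rational(1, 2)))), -300) = Add(147600, Mul(-300, I, Pow(203, Rational(1, 2))))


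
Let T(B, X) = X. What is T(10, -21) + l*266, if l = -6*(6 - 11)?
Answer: 7959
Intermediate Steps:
l = 30 (l = -6*(-5) = 30)
T(10, -21) + l*266 = -21 + 30*266 = -21 + 7980 = 7959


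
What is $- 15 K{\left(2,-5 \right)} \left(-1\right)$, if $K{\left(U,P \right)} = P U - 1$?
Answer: $-165$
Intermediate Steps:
$K{\left(U,P \right)} = -1 + P U$
$- 15 K{\left(2,-5 \right)} \left(-1\right) = - 15 \left(-1 - 10\right) \left(-1\right) = \left(-15\right) \left(-11\right) \left(-1\right) = 165 \left(-1\right) = -165$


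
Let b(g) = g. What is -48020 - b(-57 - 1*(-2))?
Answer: -47965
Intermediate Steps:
-48020 - b(-57 - 1*(-2)) = -48020 - (-57 - 1*(-2)) = -48020 - (-57 + 2) = -48020 - 1*(-55) = -48020 + 55 = -47965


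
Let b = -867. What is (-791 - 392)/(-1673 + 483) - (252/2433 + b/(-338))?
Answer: -19508497/11650015 ≈ -1.6745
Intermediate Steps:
(-791 - 392)/(-1673 + 483) - (252/2433 + b/(-338)) = (-791 - 392)/(-1673 + 483) - (252/2433 - 867/(-338)) = -1183/(-1190) - (252*(1/2433) - 867*(-1/338)) = -1183*(-1/1190) - (84/811 + 867/338) = 169/170 - 1*731529/274118 = 169/170 - 731529/274118 = -19508497/11650015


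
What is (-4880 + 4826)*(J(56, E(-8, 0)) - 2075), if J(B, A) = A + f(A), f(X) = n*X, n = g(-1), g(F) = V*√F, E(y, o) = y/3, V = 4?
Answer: 112194 + 576*I ≈ 1.1219e+5 + 576.0*I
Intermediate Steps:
E(y, o) = y/3 (E(y, o) = y*(⅓) = y/3)
g(F) = 4*√F
n = 4*I (n = 4*√(-1) = 4*I ≈ 4.0*I)
f(X) = 4*I*X (f(X) = (4*I)*X = 4*I*X)
J(B, A) = A + 4*I*A
(-4880 + 4826)*(J(56, E(-8, 0)) - 2075) = (-4880 + 4826)*(((⅓)*(-8))*(1 + 4*I) - 2075) = -54*(-8*(1 + 4*I)/3 - 2075) = -54*((-8/3 - 32*I/3) - 2075) = -54*(-6233/3 - 32*I/3) = 112194 + 576*I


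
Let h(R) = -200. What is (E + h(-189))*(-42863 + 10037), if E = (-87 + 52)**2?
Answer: -33646650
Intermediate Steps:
E = 1225 (E = (-35)**2 = 1225)
(E + h(-189))*(-42863 + 10037) = (1225 - 200)*(-42863 + 10037) = 1025*(-32826) = -33646650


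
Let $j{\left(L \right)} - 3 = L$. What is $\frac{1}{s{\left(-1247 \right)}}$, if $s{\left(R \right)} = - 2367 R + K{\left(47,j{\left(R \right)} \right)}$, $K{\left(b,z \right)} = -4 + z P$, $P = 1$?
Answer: $\frac{1}{2950401} \approx 3.3894 \cdot 10^{-7}$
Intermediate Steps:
$j{\left(L \right)} = 3 + L$
$K{\left(b,z \right)} = -4 + z$ ($K{\left(b,z \right)} = -4 + z 1 = -4 + z$)
$s{\left(R \right)} = -1 - 2366 R$ ($s{\left(R \right)} = - 2367 R + \left(-4 + \left(3 + R\right)\right) = - 2367 R + \left(-1 + R\right) = -1 - 2366 R$)
$\frac{1}{s{\left(-1247 \right)}} = \frac{1}{-1 - -2950402} = \frac{1}{-1 + 2950402} = \frac{1}{2950401}$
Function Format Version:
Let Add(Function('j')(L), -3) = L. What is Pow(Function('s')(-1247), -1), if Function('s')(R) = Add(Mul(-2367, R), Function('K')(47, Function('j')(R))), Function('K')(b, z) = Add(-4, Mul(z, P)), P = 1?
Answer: Rational(1, 2950401) ≈ 3.3894e-7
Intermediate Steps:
Function('j')(L) = Add(3, L)
Function('K')(b, z) = Add(-4, z) (Function('K')(b, z) = Add(-4, Mul(z, 1)) = Add(-4, z))
Function('s')(R) = Add(-1, Mul(-2366, R)) (Function('s')(R) = Add(Mul(-2367, R), Add(-4, Add(3, R))) = Add(Mul(-2367, R), Add(-1, R)) = Add(-1, Mul(-2366, R)))
Pow(Function('s')(-1247), -1) = Pow(Add(-1, Mul(-2366, -1247)), -1) = Pow(Add(-1, 2950402), -1) = Pow(2950401, -1) = Rational(1, 2950401)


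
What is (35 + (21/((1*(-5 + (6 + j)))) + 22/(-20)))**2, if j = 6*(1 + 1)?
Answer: 21316689/16900 ≈ 1261.3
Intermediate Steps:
j = 12 (j = 6*2 = 12)
(35 + (21/((1*(-5 + (6 + j)))) + 22/(-20)))**2 = (35 + (21/((1*(-5 + (6 + 12)))) + 22/(-20)))**2 = (35 + (21/((1*(-5 + 18))) + 22*(-1/20)))**2 = (35 + (21/((1*13)) - 11/10))**2 = (35 + (21/13 - 11/10))**2 = (35 + 67/130)**2 = (4617/130)**2 = 21316689/16900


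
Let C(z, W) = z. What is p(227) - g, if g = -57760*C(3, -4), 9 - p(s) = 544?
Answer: 172745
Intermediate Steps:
p(s) = -535 (p(s) = 9 - 1*544 = 9 - 544 = -535)
g = -173280 (g = -57760*3 = -173280)
p(227) - g = -535 - 1*(-173280) = -535 + 173280 = 172745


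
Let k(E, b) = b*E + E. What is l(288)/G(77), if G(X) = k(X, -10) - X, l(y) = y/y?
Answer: -1/770 ≈ -0.0012987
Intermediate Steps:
l(y) = 1
k(E, b) = E + E*b (k(E, b) = E*b + E = E + E*b)
G(X) = -10*X (G(X) = X*(1 - 10) - X = X*(-9) - X = -9*X - X = -10*X)
l(288)/G(77) = 1/(-10*77) = 1/(-770) = 1*(-1/770) = -1/770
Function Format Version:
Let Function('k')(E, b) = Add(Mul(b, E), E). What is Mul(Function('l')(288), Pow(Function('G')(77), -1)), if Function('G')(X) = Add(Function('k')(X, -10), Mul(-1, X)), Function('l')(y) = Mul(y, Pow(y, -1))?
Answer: Rational(-1, 770) ≈ -0.0012987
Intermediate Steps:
Function('l')(y) = 1
Function('k')(E, b) = Add(E, Mul(E, b)) (Function('k')(E, b) = Add(Mul(E, b), E) = Add(E, Mul(E, b)))
Function('G')(X) = Mul(-10, X) (Function('G')(X) = Add(Mul(X, Add(1, -10)), Mul(-1, X)) = Add(Mul(X, -9), Mul(-1, X)) = Add(Mul(-9, X), Mul(-1, X)) = Mul(-10, X))
Mul(Function('l')(288), Pow(Function('G')(77), -1)) = Mul(1, Pow(Mul(-10, 77), -1)) = Mul(1, Pow(-770, -1)) = Mul(1, Rational(-1, 770)) = Rational(-1, 770)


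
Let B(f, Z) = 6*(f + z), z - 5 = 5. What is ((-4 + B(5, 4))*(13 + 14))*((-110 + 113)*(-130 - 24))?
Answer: -1072764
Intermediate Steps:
z = 10 (z = 5 + 5 = 10)
B(f, Z) = 60 + 6*f (B(f, Z) = 6*(f + 10) = 6*(10 + f) = 60 + 6*f)
((-4 + B(5, 4))*(13 + 14))*((-110 + 113)*(-130 - 24)) = ((-4 + (60 + 6*5))*(13 + 14))*((-110 + 113)*(-130 - 24)) = ((-4 + (60 + 30))*27)*(3*(-154)) = ((-4 + 90)*27)*(-462) = (86*27)*(-462) = 2322*(-462) = -1072764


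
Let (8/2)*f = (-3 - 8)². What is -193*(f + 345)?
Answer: -289693/4 ≈ -72423.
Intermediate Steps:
f = 121/4 (f = (-3 - 8)²/4 = (¼)*(-11)² = (¼)*121 = 121/4 ≈ 30.250)
-193*(f + 345) = -193*(121/4 + 345) = -193*1501/4 = -289693/4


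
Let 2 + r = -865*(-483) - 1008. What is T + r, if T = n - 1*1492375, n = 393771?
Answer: -681819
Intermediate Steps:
r = 416785 (r = -2 + (-865*(-483) - 1008) = -2 + (417795 - 1008) = -2 + 416787 = 416785)
T = -1098604 (T = 393771 - 1*1492375 = 393771 - 1492375 = -1098604)
T + r = -1098604 + 416785 = -681819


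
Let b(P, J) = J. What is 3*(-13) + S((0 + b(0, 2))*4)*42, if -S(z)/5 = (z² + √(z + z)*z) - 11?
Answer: -17889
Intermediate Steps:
S(z) = 55 - 5*z² - 5*√2*z^(3/2) (S(z) = -5*((z² + √(z + z)*z) - 11) = -5*((z² + √(2*z)*z) - 11) = -5*((z² + (√2*√z)*z) - 11) = -5*((z² + √2*z^(3/2)) - 11) = -5*(-11 + z² + √2*z^(3/2)) = 55 - 5*z² - 5*√2*z^(3/2))
3*(-13) + S((0 + b(0, 2))*4)*42 = 3*(-13) + (55 - 5*16*(0 + 2)² - 5*√2*((0 + 2)*4)^(3/2))*42 = -39 + (55 - 5*(2*4)² - 5*√2*(2*4)^(3/2))*42 = -39 + (55 - 5*8² - 5*√2*8^(3/2))*42 = -39 + (55 - 5*64 - 5*√2*16*√2)*42 = -39 + (55 - 320 - 160)*42 = -39 - 425*42 = -39 - 17850 = -17889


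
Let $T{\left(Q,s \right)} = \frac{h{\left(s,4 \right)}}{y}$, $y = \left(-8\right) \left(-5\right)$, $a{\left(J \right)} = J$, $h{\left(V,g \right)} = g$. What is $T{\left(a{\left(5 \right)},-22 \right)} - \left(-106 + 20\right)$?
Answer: $\frac{861}{10} \approx 86.1$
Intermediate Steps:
$y = 40$
$T{\left(Q,s \right)} = \frac{1}{10}$ ($T{\left(Q,s \right)} = \frac{4}{40} = 4 \cdot \frac{1}{40} = \frac{1}{10}$)
$T{\left(a{\left(5 \right)},-22 \right)} - \left(-106 + 20\right) = \frac{1}{10} - \left(-106 + 20\right) = \frac{1}{10} - -86 = \frac{1}{10} + 86 = \frac{861}{10}$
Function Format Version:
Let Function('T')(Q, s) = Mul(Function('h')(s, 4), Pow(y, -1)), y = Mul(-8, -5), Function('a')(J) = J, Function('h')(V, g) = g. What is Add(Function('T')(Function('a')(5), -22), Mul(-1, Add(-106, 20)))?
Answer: Rational(861, 10) ≈ 86.100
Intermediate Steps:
y = 40
Function('T')(Q, s) = Rational(1, 10) (Function('T')(Q, s) = Mul(4, Pow(40, -1)) = Mul(4, Rational(1, 40)) = Rational(1, 10))
Add(Function('T')(Function('a')(5), -22), Mul(-1, Add(-106, 20))) = Add(Rational(1, 10), Mul(-1, Add(-106, 20))) = Add(Rational(1, 10), Mul(-1, -86)) = Add(Rational(1, 10), 86) = Rational(861, 10)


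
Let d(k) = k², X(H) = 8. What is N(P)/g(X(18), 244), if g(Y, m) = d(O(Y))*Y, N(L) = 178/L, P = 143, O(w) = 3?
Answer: 89/5148 ≈ 0.017288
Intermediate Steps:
g(Y, m) = 9*Y (g(Y, m) = 3²*Y = 9*Y)
N(P)/g(X(18), 244) = (178/143)/((9*8)) = (178*(1/143))/72 = (178/143)*(1/72) = 89/5148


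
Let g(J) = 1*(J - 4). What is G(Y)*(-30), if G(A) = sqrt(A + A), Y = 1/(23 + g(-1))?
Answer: -10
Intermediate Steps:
g(J) = -4 + J (g(J) = 1*(-4 + J) = -4 + J)
Y = 1/18 (Y = 1/(23 + (-4 - 1)) = 1/(23 - 5) = 1/18 ≈ 0.055556)
G(A) = sqrt(2)*sqrt(A) (G(A) = sqrt(2*A) = sqrt(2)*sqrt(A))
G(Y)*(-30) = (sqrt(2)*sqrt(1/18))*(-30) = (sqrt(2)*(sqrt(2)/6))*(-30) = (1/3)*(-30) = -10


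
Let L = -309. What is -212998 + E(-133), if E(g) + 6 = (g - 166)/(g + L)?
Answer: -7242113/34 ≈ -2.1300e+5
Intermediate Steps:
E(g) = -6 + (-166 + g)/(-309 + g) (E(g) = -6 + (g - 166)/(g - 309) = -6 + (-166 + g)/(-309 + g))
-212998 + E(-133) = -212998 + (1688 - 5*(-133))/(-309 - 133) = -212998 + (1688 + 665)/(-442) = -212998 - 1/442*2353 = -212998 - 181/34 = -7242113/34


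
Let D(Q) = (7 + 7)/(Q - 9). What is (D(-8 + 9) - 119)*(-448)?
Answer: 54096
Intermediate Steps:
D(Q) = 14/(-9 + Q)
(D(-8 + 9) - 119)*(-448) = (14/(-9 + (-8 + 9)) - 119)*(-448) = (14/(-9 + 1) - 119)*(-448) = (14/(-8) - 119)*(-448) = (14*(-1/8) - 119)*(-448) = (-7/4 - 119)*(-448) = -483/4*(-448) = 54096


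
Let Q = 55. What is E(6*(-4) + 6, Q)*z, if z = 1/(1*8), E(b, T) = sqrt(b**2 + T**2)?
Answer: sqrt(3349)/8 ≈ 7.2338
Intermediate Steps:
E(b, T) = sqrt(T**2 + b**2)
z = 1/8 ≈ 0.12500
E(6*(-4) + 6, Q)*z = sqrt(55**2 + (6*(-4) + 6)**2)*(1/8) = sqrt(3025 + (-24 + 6)**2)*(1/8) = sqrt(3025 + (-18)**2)*(1/8) = sqrt(3025 + 324)*(1/8) = sqrt(3349)*(1/8) = sqrt(3349)/8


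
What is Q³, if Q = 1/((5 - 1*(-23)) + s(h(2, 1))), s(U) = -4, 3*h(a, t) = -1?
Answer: 1/13824 ≈ 7.2338e-5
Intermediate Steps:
h(a, t) = -⅓ (h(a, t) = (⅓)*(-1) = -⅓)
Q = 1/24 (Q = 1/((5 - 1*(-23)) - 4) = 1/((5 + 23) - 4) = 1/(28 - 4) = 1/24 ≈ 0.041667)
Q³ = (1/24)³ = 1/13824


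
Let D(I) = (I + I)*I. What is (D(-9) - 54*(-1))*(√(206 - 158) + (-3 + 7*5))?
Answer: 6912 + 864*√3 ≈ 8408.5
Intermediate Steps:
D(I) = 2*I² (D(I) = (2*I)*I = 2*I²)
(D(-9) - 54*(-1))*(√(206 - 158) + (-3 + 7*5)) = (2*(-9)² - 54*(-1))*(√(206 - 158) + (-3 + 7*5)) = (2*81 + 54)*(√48 + (-3 + 35)) = (162 + 54)*(4*√3 + 32) = 216*(32 + 4*√3) = 6912 + 864*√3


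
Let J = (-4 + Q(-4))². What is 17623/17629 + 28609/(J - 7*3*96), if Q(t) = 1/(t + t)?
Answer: -30023677399/2255366115 ≈ -13.312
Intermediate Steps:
Q(t) = 1/(2*t)
J = 1089/64 (J = (-4 + (½)/(-4))² = (-4 + (½)*(-¼))² = (-4 - ⅛)² = (-33/8)² = 1089/64 ≈ 17.016)
17623/17629 + 28609/(J - 7*3*96) = 17623/17629 + 28609/(1089/64 - 7*3*96) = 17623*(1/17629) + 28609/(1089/64 - 21*96) = 17623/17629 + 28609/(1089/64 - 2016) = 17623/17629 + 28609/(-127935/64) = 17623/17629 + 28609*(-64/127935) = 17623/17629 - 1830976/127935 = -30023677399/2255366115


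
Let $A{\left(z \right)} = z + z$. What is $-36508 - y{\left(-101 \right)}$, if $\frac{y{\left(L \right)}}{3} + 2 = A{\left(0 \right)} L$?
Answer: $-36502$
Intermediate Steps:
$A{\left(z \right)} = 2 z$
$y{\left(L \right)} = -6$ ($y{\left(L \right)} = -6 + 3 \cdot 2 \cdot 0 L = -6 + 3 \cdot 0 L = -6 + 3 \cdot 0 = -6 + 0 = -6$)
$-36508 - y{\left(-101 \right)} = -36508 - -6 = -36508 + 6 = -36502$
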